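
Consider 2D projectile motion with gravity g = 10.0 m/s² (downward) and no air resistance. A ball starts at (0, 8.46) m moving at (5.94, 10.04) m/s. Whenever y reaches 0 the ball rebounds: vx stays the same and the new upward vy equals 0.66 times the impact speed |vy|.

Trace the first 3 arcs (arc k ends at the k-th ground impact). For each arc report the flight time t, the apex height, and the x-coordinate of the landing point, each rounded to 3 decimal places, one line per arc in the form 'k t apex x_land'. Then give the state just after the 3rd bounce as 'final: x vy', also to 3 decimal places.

Arc 1: start y=8.460, vy=10.040 → t=2.647, apex=13.500, x_land=15.724, impact vy=-16.432
  bounce: vy ← 0.66·16.432 = 10.845
Arc 2: start y=0.000, vy=10.845 → t=2.169, apex=5.881, x_land=28.608, impact vy=-10.845
  bounce: vy ← 0.66·10.845 = 7.158
Arc 3: start y=0.000, vy=7.158 → t=1.432, apex=2.562, x_land=37.111, impact vy=-7.158
  bounce: vy ← 0.66·7.158 = 4.724

1 2.647 13.500 15.724
2 2.169 5.881 28.608
3 1.432 2.562 37.111
final: 37.111 4.724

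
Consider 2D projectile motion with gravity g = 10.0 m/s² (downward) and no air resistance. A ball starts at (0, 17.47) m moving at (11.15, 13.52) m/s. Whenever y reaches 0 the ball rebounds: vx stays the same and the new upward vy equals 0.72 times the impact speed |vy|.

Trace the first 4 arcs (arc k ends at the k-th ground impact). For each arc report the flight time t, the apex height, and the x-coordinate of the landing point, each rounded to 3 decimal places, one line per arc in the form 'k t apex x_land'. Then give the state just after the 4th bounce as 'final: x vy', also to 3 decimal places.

Arc 1: start y=17.470, vy=13.520 → t=3.659, apex=26.610, x_land=40.797, impact vy=-23.069
  bounce: vy ← 0.72·23.069 = 16.610
Arc 2: start y=0.000, vy=16.610 → t=3.322, apex=13.794, x_land=77.837, impact vy=-16.610
  bounce: vy ← 0.72·16.610 = 11.959
Arc 3: start y=0.000, vy=11.959 → t=2.392, apex=7.151, x_land=104.506, impact vy=-11.959
  bounce: vy ← 0.72·11.959 = 8.611
Arc 4: start y=0.000, vy=8.611 → t=1.722, apex=3.707, x_land=123.707, impact vy=-8.611
  bounce: vy ← 0.72·8.611 = 6.200

1 3.659 26.610 40.797
2 3.322 13.794 77.837
3 2.392 7.151 104.506
4 1.722 3.707 123.707
final: 123.707 6.200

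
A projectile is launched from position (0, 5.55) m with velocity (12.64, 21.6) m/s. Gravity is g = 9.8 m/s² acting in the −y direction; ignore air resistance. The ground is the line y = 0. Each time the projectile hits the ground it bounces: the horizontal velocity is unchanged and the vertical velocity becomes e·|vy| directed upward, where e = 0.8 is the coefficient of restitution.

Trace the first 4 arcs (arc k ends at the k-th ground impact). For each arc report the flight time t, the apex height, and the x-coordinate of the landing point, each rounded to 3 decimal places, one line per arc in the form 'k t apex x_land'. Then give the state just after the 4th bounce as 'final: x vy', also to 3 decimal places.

1 4.652 29.354 58.797
2 3.916 18.787 108.297
3 3.133 12.023 147.897
4 2.506 7.695 179.576
final: 179.576 9.825

Arc 1: start y=5.550, vy=21.600 → t=4.652, apex=29.354, x_land=58.797, impact vy=-23.986
  bounce: vy ← 0.8·23.986 = 19.189
Arc 2: start y=0.000, vy=19.189 → t=3.916, apex=18.787, x_land=108.297, impact vy=-19.189
  bounce: vy ← 0.8·19.189 = 15.351
Arc 3: start y=0.000, vy=15.351 → t=3.133, apex=12.023, x_land=147.897, impact vy=-15.351
  bounce: vy ← 0.8·15.351 = 12.281
Arc 4: start y=0.000, vy=12.281 → t=2.506, apex=7.695, x_land=179.576, impact vy=-12.281
  bounce: vy ← 0.8·12.281 = 9.825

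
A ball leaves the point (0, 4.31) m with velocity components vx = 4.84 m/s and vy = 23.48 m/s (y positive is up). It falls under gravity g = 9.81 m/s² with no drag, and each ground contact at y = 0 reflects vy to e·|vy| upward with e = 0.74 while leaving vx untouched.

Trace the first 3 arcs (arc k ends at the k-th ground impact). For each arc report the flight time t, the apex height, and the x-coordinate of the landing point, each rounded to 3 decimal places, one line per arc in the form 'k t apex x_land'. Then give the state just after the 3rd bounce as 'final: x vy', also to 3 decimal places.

1 4.964 32.409 24.026
2 3.804 17.747 42.439
3 2.815 9.718 56.064
final: 56.064 10.218

Arc 1: start y=4.310, vy=23.480 → t=4.964, apex=32.409, x_land=24.026, impact vy=-25.217
  bounce: vy ← 0.74·25.217 = 18.660
Arc 2: start y=0.000, vy=18.660 → t=3.804, apex=17.747, x_land=42.439, impact vy=-18.660
  bounce: vy ← 0.74·18.660 = 13.809
Arc 3: start y=0.000, vy=13.809 → t=2.815, apex=9.718, x_land=56.064, impact vy=-13.809
  bounce: vy ← 0.74·13.809 = 10.218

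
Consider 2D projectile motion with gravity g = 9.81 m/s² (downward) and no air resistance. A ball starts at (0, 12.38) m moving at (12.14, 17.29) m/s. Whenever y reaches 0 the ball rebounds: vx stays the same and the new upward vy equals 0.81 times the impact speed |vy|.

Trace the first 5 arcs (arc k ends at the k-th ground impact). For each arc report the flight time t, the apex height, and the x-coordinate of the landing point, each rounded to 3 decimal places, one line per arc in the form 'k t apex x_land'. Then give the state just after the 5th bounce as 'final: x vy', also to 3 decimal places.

1 4.135 27.617 50.203
2 3.844 18.119 96.869
3 3.114 11.888 134.668
4 2.522 7.800 165.286
5 2.043 5.117 190.086
final: 190.086 8.116

Arc 1: start y=12.380, vy=17.290 → t=4.135, apex=27.617, x_land=50.203, impact vy=-23.277
  bounce: vy ← 0.81·23.277 = 18.855
Arc 2: start y=0.000, vy=18.855 → t=3.844, apex=18.119, x_land=96.869, impact vy=-18.855
  bounce: vy ← 0.81·18.855 = 15.272
Arc 3: start y=0.000, vy=15.272 → t=3.114, apex=11.888, x_land=134.668, impact vy=-15.272
  bounce: vy ← 0.81·15.272 = 12.371
Arc 4: start y=0.000, vy=12.371 → t=2.522, apex=7.800, x_land=165.286, impact vy=-12.371
  bounce: vy ← 0.81·12.371 = 10.020
Arc 5: start y=0.000, vy=10.020 → t=2.043, apex=5.117, x_land=190.086, impact vy=-10.020
  bounce: vy ← 0.81·10.020 = 8.116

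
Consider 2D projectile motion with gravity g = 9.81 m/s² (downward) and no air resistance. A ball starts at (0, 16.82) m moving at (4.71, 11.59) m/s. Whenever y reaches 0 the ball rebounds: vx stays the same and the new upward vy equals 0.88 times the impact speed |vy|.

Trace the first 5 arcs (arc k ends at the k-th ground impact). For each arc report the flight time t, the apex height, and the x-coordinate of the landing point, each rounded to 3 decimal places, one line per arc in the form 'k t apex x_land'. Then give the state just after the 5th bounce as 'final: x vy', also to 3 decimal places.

Arc 1: start y=16.820, vy=11.590 → t=3.378, apex=23.666, x_land=15.911, impact vy=-21.548
  bounce: vy ← 0.88·21.548 = 18.963
Arc 2: start y=0.000, vy=18.963 → t=3.866, apex=18.327, x_land=34.119, impact vy=-18.963
  bounce: vy ← 0.88·18.963 = 16.687
Arc 3: start y=0.000, vy=16.687 → t=3.402, apex=14.193, x_land=50.143, impact vy=-16.687
  bounce: vy ← 0.88·16.687 = 14.685
Arc 4: start y=0.000, vy=14.685 → t=2.994, apex=10.991, x_land=64.244, impact vy=-14.685
  bounce: vy ← 0.88·14.685 = 12.923
Arc 5: start y=0.000, vy=12.923 → t=2.635, apex=8.511, x_land=76.653, impact vy=-12.923
  bounce: vy ← 0.88·12.923 = 11.372

1 3.378 23.666 15.911
2 3.866 18.327 34.119
3 3.402 14.193 50.143
4 2.994 10.991 64.244
5 2.635 8.511 76.653
final: 76.653 11.372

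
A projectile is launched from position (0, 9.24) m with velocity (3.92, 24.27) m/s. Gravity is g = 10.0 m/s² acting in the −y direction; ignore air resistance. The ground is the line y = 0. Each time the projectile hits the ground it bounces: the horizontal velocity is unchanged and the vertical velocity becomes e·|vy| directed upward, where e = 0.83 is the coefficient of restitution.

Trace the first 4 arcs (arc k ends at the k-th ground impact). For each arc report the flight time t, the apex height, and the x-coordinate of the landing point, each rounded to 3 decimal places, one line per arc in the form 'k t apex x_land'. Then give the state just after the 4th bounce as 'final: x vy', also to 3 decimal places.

Arc 1: start y=9.240, vy=24.270 → t=5.209, apex=38.692, x_land=20.418, impact vy=-27.818
  bounce: vy ← 0.83·27.818 = 23.089
Arc 2: start y=0.000, vy=23.089 → t=4.618, apex=26.655, x_land=38.520, impact vy=-23.089
  bounce: vy ← 0.83·23.089 = 19.164
Arc 3: start y=0.000, vy=19.164 → t=3.833, apex=18.362, x_land=53.544, impact vy=-19.164
  bounce: vy ← 0.83·19.164 = 15.906
Arc 4: start y=0.000, vy=15.906 → t=3.181, apex=12.650, x_land=66.015, impact vy=-15.906
  bounce: vy ← 0.83·15.906 = 13.202

1 5.209 38.692 20.418
2 4.618 26.655 38.520
3 3.833 18.362 53.544
4 3.181 12.650 66.015
final: 66.015 13.202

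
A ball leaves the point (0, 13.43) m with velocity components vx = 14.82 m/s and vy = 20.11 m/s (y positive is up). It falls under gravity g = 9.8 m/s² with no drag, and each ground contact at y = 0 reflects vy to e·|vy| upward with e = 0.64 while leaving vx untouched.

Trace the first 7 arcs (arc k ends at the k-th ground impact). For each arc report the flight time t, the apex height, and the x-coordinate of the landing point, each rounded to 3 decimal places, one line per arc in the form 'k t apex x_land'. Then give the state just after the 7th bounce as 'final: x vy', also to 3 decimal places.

Arc 1: start y=13.430, vy=20.110 → t=4.689, apex=34.063, x_land=69.486, impact vy=-25.839
  bounce: vy ← 0.64·25.839 = 16.537
Arc 2: start y=0.000, vy=16.537 → t=3.375, apex=13.952, x_land=119.501, impact vy=-16.537
  bounce: vy ← 0.64·16.537 = 10.584
Arc 3: start y=0.000, vy=10.584 → t=2.160, apex=5.715, x_land=151.511, impact vy=-10.584
  bounce: vy ← 0.64·10.584 = 6.773
Arc 4: start y=0.000, vy=6.773 → t=1.382, apex=2.341, x_land=171.997, impact vy=-6.773
  bounce: vy ← 0.64·6.773 = 4.335
Arc 5: start y=0.000, vy=4.335 → t=0.885, apex=0.959, x_land=185.108, impact vy=-4.335
  bounce: vy ← 0.64·4.335 = 2.774
Arc 6: start y=0.000, vy=2.774 → t=0.566, apex=0.393, x_land=193.500, impact vy=-2.774
  bounce: vy ← 0.64·2.774 = 1.776
Arc 7: start y=0.000, vy=1.776 → t=0.362, apex=0.161, x_land=198.870, impact vy=-1.776
  bounce: vy ← 0.64·1.776 = 1.136

1 4.689 34.063 69.486
2 3.375 13.952 119.501
3 2.160 5.715 151.511
4 1.382 2.341 171.997
5 0.885 0.959 185.108
6 0.566 0.393 193.500
7 0.362 0.161 198.870
final: 198.870 1.136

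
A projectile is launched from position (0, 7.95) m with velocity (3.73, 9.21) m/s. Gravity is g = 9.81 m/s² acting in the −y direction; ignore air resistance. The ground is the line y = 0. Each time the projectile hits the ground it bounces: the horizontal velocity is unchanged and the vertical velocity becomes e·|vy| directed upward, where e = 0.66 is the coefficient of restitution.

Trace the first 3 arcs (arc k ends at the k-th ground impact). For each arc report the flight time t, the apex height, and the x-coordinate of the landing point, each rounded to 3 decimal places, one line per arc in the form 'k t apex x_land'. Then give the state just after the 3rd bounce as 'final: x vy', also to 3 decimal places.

Arc 1: start y=7.950, vy=9.210 → t=2.521, apex=12.273, x_land=9.402, impact vy=-15.518
  bounce: vy ← 0.66·15.518 = 10.242
Arc 2: start y=0.000, vy=10.242 → t=2.088, apex=5.346, x_land=17.190, impact vy=-10.242
  bounce: vy ← 0.66·10.242 = 6.760
Arc 3: start y=0.000, vy=6.760 → t=1.378, apex=2.329, x_land=22.331, impact vy=-6.760
  bounce: vy ← 0.66·6.760 = 4.461

1 2.521 12.273 9.402
2 2.088 5.346 17.190
3 1.378 2.329 22.331
final: 22.331 4.461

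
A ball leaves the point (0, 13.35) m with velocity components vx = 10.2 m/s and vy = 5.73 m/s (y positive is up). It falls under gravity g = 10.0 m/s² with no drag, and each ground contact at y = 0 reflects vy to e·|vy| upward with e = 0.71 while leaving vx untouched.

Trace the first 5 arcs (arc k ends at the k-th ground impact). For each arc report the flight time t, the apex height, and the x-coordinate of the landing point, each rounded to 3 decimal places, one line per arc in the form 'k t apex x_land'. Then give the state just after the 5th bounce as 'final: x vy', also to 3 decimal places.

Arc 1: start y=13.350, vy=5.730 → t=2.305, apex=14.992, x_land=23.507, impact vy=-17.316
  bounce: vy ← 0.71·17.316 = 12.294
Arc 2: start y=0.000, vy=12.294 → t=2.459, apex=7.557, x_land=48.587, impact vy=-12.294
  bounce: vy ← 0.71·12.294 = 8.729
Arc 3: start y=0.000, vy=8.729 → t=1.746, apex=3.810, x_land=66.393, impact vy=-8.729
  bounce: vy ← 0.71·8.729 = 6.197
Arc 4: start y=0.000, vy=6.197 → t=1.239, apex=1.920, x_land=79.036, impact vy=-6.197
  bounce: vy ← 0.71·6.197 = 4.400
Arc 5: start y=0.000, vy=4.400 → t=0.880, apex=0.968, x_land=88.013, impact vy=-4.400
  bounce: vy ← 0.71·4.400 = 3.124

1 2.305 14.992 23.507
2 2.459 7.557 48.587
3 1.746 3.810 66.393
4 1.239 1.920 79.036
5 0.880 0.968 88.013
final: 88.013 3.124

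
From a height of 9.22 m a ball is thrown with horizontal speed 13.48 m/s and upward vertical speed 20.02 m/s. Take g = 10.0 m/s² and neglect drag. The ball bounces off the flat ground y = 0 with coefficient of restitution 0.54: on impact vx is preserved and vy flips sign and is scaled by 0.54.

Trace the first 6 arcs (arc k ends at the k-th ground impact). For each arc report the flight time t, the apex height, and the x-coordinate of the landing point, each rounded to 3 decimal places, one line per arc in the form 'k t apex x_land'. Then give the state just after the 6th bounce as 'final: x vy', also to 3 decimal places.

1 4.421 29.260 59.596
2 2.613 8.532 94.814
3 1.411 2.488 113.832
4 0.762 0.725 124.102
5 0.411 0.212 129.647
6 0.222 0.062 132.642
final: 132.642 0.600

Arc 1: start y=9.220, vy=20.020 → t=4.421, apex=29.260, x_land=59.596, impact vy=-24.191
  bounce: vy ← 0.54·24.191 = 13.063
Arc 2: start y=0.000, vy=13.063 → t=2.613, apex=8.532, x_land=94.814, impact vy=-13.063
  bounce: vy ← 0.54·13.063 = 7.054
Arc 3: start y=0.000, vy=7.054 → t=1.411, apex=2.488, x_land=113.832, impact vy=-7.054
  bounce: vy ← 0.54·7.054 = 3.809
Arc 4: start y=0.000, vy=3.809 → t=0.762, apex=0.725, x_land=124.102, impact vy=-3.809
  bounce: vy ← 0.54·3.809 = 2.057
Arc 5: start y=0.000, vy=2.057 → t=0.411, apex=0.212, x_land=129.647, impact vy=-2.057
  bounce: vy ← 0.54·2.057 = 1.111
Arc 6: start y=0.000, vy=1.111 → t=0.222, apex=0.062, x_land=132.642, impact vy=-1.111
  bounce: vy ← 0.54·1.111 = 0.600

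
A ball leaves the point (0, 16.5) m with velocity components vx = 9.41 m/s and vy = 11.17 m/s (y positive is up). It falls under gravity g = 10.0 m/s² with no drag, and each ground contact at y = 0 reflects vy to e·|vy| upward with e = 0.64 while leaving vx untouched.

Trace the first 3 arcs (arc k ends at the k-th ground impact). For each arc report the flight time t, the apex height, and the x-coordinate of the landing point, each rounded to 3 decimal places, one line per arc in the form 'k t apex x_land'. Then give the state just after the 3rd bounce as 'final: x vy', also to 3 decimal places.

Arc 1: start y=16.500, vy=11.170 → t=3.250, apex=22.738, x_land=30.578, impact vy=-21.325
  bounce: vy ← 0.64·21.325 = 13.648
Arc 2: start y=0.000, vy=13.648 → t=2.730, apex=9.314, x_land=56.264, impact vy=-13.648
  bounce: vy ← 0.64·13.648 = 8.735
Arc 3: start y=0.000, vy=8.735 → t=1.747, apex=3.815, x_land=72.703, impact vy=-8.735
  bounce: vy ← 0.64·8.735 = 5.590

1 3.250 22.738 30.578
2 2.730 9.314 56.264
3 1.747 3.815 72.703
final: 72.703 5.590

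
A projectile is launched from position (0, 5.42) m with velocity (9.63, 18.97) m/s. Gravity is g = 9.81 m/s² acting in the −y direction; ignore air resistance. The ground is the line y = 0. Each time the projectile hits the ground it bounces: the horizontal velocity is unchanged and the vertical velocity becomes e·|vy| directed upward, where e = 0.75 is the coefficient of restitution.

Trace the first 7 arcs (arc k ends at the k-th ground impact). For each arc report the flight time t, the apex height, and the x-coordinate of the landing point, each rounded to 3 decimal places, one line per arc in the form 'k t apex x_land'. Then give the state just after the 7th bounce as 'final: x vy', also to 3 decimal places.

Arc 1: start y=5.420, vy=18.970 → t=4.135, apex=23.762, x_land=39.817, impact vy=-21.592
  bounce: vy ← 0.75·21.592 = 16.194
Arc 2: start y=0.000, vy=16.194 → t=3.301, apex=13.366, x_land=71.611, impact vy=-16.194
  bounce: vy ← 0.75·16.194 = 12.145
Arc 3: start y=0.000, vy=12.145 → t=2.476, apex=7.518, x_land=95.456, impact vy=-12.145
  bounce: vy ← 0.75·12.145 = 9.109
Arc 4: start y=0.000, vy=9.109 → t=1.857, apex=4.229, x_land=113.339, impact vy=-9.109
  bounce: vy ← 0.75·9.109 = 6.832
Arc 5: start y=0.000, vy=6.832 → t=1.393, apex=2.379, x_land=126.752, impact vy=-6.832
  bounce: vy ← 0.75·6.832 = 5.124
Arc 6: start y=0.000, vy=5.124 → t=1.045, apex=1.338, x_land=136.812, impact vy=-5.124
  bounce: vy ← 0.75·5.124 = 3.843
Arc 7: start y=0.000, vy=3.843 → t=0.783, apex=0.753, x_land=144.356, impact vy=-3.843
  bounce: vy ← 0.75·3.843 = 2.882

1 4.135 23.762 39.817
2 3.301 13.366 71.611
3 2.476 7.518 95.456
4 1.857 4.229 113.339
5 1.393 2.379 126.752
6 1.045 1.338 136.812
7 0.783 0.753 144.356
final: 144.356 2.882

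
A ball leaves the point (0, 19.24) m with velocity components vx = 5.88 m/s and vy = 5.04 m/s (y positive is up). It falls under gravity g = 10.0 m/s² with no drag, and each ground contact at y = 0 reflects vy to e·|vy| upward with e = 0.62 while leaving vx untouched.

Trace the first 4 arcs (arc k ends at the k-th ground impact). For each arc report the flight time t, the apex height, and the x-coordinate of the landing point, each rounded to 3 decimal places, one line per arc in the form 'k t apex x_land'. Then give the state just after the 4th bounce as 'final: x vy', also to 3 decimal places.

Arc 1: start y=19.240, vy=5.040 → t=2.529, apex=20.510, x_land=14.873, impact vy=-20.253
  bounce: vy ← 0.62·20.253 = 12.557
Arc 2: start y=0.000, vy=12.557 → t=2.511, apex=7.884, x_land=29.640, impact vy=-12.557
  bounce: vy ← 0.62·12.557 = 7.785
Arc 3: start y=0.000, vy=7.785 → t=1.557, apex=3.031, x_land=38.795, impact vy=-7.785
  bounce: vy ← 0.62·7.785 = 4.827
Arc 4: start y=0.000, vy=4.827 → t=0.965, apex=1.165, x_land=44.472, impact vy=-4.827
  bounce: vy ← 0.62·4.827 = 2.993

1 2.529 20.510 14.873
2 2.511 7.884 29.640
3 1.557 3.031 38.795
4 0.965 1.165 44.472
final: 44.472 2.993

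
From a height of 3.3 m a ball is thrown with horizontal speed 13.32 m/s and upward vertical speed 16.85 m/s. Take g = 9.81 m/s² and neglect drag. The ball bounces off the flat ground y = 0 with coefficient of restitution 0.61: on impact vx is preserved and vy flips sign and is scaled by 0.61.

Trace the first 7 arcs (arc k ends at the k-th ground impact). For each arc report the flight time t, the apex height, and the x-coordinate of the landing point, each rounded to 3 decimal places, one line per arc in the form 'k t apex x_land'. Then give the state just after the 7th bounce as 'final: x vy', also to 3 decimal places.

Arc 1: start y=3.300, vy=16.850 → t=3.621, apex=17.771, x_land=48.233, impact vy=-18.673
  bounce: vy ← 0.61·18.673 = 11.390
Arc 2: start y=0.000, vy=11.390 → t=2.322, apex=6.613, x_land=79.164, impact vy=-11.390
  bounce: vy ← 0.61·11.390 = 6.948
Arc 3: start y=0.000, vy=6.948 → t=1.417, apex=2.461, x_land=98.032, impact vy=-6.948
  bounce: vy ← 0.61·6.948 = 4.238
Arc 4: start y=0.000, vy=4.238 → t=0.864, apex=0.916, x_land=109.542, impact vy=-4.238
  bounce: vy ← 0.61·4.238 = 2.585
Arc 5: start y=0.000, vy=2.585 → t=0.527, apex=0.341, x_land=116.563, impact vy=-2.585
  bounce: vy ← 0.61·2.585 = 1.577
Arc 6: start y=0.000, vy=1.577 → t=0.322, apex=0.127, x_land=120.846, impact vy=-1.577
  bounce: vy ← 0.61·1.577 = 0.962
Arc 7: start y=0.000, vy=0.962 → t=0.196, apex=0.047, x_land=123.458, impact vy=-0.962
  bounce: vy ← 0.61·0.962 = 0.587

1 3.621 17.771 48.233
2 2.322 6.613 79.164
3 1.417 2.461 98.032
4 0.864 0.916 109.542
5 0.527 0.341 116.563
6 0.322 0.127 120.846
7 0.196 0.047 123.458
final: 123.458 0.587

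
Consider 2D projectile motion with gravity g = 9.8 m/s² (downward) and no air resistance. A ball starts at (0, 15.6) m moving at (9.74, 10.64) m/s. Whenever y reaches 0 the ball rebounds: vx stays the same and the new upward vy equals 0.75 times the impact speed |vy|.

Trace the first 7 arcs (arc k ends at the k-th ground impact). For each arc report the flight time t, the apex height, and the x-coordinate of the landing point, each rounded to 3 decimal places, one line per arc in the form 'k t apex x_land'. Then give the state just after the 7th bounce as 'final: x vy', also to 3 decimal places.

Arc 1: start y=15.600, vy=10.640 → t=3.174, apex=21.376, x_land=30.918, impact vy=-20.469
  bounce: vy ← 0.75·20.469 = 15.352
Arc 2: start y=0.000, vy=15.352 → t=3.133, apex=12.024, x_land=61.433, impact vy=-15.352
  bounce: vy ← 0.75·15.352 = 11.514
Arc 3: start y=0.000, vy=11.514 → t=2.350, apex=6.763, x_land=84.320, impact vy=-11.514
  bounce: vy ← 0.75·11.514 = 8.635
Arc 4: start y=0.000, vy=8.635 → t=1.762, apex=3.804, x_land=101.485, impact vy=-8.635
  bounce: vy ← 0.75·8.635 = 6.476
Arc 5: start y=0.000, vy=6.476 → t=1.322, apex=2.140, x_land=114.358, impact vy=-6.476
  bounce: vy ← 0.75·6.476 = 4.857
Arc 6: start y=0.000, vy=4.857 → t=0.991, apex=1.204, x_land=124.013, impact vy=-4.857
  bounce: vy ← 0.75·4.857 = 3.643
Arc 7: start y=0.000, vy=3.643 → t=0.743, apex=0.677, x_land=131.255, impact vy=-3.643
  bounce: vy ← 0.75·3.643 = 2.732

1 3.174 21.376 30.918
2 3.133 12.024 61.433
3 2.350 6.763 84.320
4 1.762 3.804 101.485
5 1.322 2.140 114.358
6 0.991 1.204 124.013
7 0.743 0.677 131.255
final: 131.255 2.732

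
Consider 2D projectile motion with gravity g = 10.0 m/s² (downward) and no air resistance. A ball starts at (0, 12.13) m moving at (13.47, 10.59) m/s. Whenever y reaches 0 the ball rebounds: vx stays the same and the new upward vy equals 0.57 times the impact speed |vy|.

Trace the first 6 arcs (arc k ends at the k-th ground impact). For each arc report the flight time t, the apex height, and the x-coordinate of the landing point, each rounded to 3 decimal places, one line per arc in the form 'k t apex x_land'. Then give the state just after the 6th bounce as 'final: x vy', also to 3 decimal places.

1 2.942 17.737 39.635
2 2.147 5.763 68.557
3 1.224 1.872 85.043
4 0.698 0.608 94.440
5 0.398 0.198 99.796
6 0.227 0.064 102.849
final: 102.849 0.646

Arc 1: start y=12.130, vy=10.590 → t=2.942, apex=17.737, x_land=39.635, impact vy=-18.835
  bounce: vy ← 0.57·18.835 = 10.736
Arc 2: start y=0.000, vy=10.736 → t=2.147, apex=5.763, x_land=68.557, impact vy=-10.736
  bounce: vy ← 0.57·10.736 = 6.119
Arc 3: start y=0.000, vy=6.119 → t=1.224, apex=1.872, x_land=85.043, impact vy=-6.119
  bounce: vy ← 0.57·6.119 = 3.488
Arc 4: start y=0.000, vy=3.488 → t=0.698, apex=0.608, x_land=94.440, impact vy=-3.488
  bounce: vy ← 0.57·3.488 = 1.988
Arc 5: start y=0.000, vy=1.988 → t=0.398, apex=0.198, x_land=99.796, impact vy=-1.988
  bounce: vy ← 0.57·1.988 = 1.133
Arc 6: start y=0.000, vy=1.133 → t=0.227, apex=0.064, x_land=102.849, impact vy=-1.133
  bounce: vy ← 0.57·1.133 = 0.646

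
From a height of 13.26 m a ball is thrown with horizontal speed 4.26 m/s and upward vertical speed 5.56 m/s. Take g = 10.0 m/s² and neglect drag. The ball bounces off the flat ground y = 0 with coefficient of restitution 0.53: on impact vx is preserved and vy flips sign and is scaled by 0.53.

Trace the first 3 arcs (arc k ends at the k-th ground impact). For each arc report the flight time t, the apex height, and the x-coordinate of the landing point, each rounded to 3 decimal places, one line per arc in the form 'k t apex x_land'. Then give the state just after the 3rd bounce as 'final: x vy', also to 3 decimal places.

Arc 1: start y=13.260, vy=5.560 → t=2.277, apex=14.806, x_land=9.699, impact vy=-17.208
  bounce: vy ← 0.53·17.208 = 9.120
Arc 2: start y=0.000, vy=9.120 → t=1.824, apex=4.159, x_land=17.470, impact vy=-9.120
  bounce: vy ← 0.53·9.120 = 4.834
Arc 3: start y=0.000, vy=4.834 → t=0.967, apex=1.168, x_land=21.588, impact vy=-4.834
  bounce: vy ← 0.53·4.834 = 2.562

1 2.277 14.806 9.699
2 1.824 4.159 17.470
3 0.967 1.168 21.588
final: 21.588 2.562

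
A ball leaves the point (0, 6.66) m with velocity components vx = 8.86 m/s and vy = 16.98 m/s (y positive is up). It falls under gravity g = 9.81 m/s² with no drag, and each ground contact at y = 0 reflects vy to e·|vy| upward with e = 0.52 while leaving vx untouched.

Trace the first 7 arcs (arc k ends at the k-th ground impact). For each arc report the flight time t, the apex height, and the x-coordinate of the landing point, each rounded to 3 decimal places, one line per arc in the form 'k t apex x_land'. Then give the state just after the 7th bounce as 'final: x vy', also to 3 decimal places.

Arc 1: start y=6.660, vy=16.980 → t=3.817, apex=21.355, x_land=33.823, impact vy=-20.469
  bounce: vy ← 0.52·20.469 = 10.644
Arc 2: start y=0.000, vy=10.644 → t=2.170, apex=5.774, x_land=53.049, impact vy=-10.644
  bounce: vy ← 0.52·10.644 = 5.535
Arc 3: start y=0.000, vy=5.535 → t=1.128, apex=1.561, x_land=63.047, impact vy=-5.535
  bounce: vy ← 0.52·5.535 = 2.878
Arc 4: start y=0.000, vy=2.878 → t=0.587, apex=0.422, x_land=68.246, impact vy=-2.878
  bounce: vy ← 0.52·2.878 = 1.497
Arc 5: start y=0.000, vy=1.497 → t=0.305, apex=0.114, x_land=70.949, impact vy=-1.497
  bounce: vy ← 0.52·1.497 = 0.778
Arc 6: start y=0.000, vy=0.778 → t=0.159, apex=0.031, x_land=72.355, impact vy=-0.778
  bounce: vy ← 0.52·0.778 = 0.405
Arc 7: start y=0.000, vy=0.405 → t=0.083, apex=0.008, x_land=73.086, impact vy=-0.405
  bounce: vy ← 0.52·0.405 = 0.210

1 3.817 21.355 33.823
2 2.170 5.774 53.049
3 1.128 1.561 63.047
4 0.587 0.422 68.246
5 0.305 0.114 70.949
6 0.159 0.031 72.355
7 0.083 0.008 73.086
final: 73.086 0.210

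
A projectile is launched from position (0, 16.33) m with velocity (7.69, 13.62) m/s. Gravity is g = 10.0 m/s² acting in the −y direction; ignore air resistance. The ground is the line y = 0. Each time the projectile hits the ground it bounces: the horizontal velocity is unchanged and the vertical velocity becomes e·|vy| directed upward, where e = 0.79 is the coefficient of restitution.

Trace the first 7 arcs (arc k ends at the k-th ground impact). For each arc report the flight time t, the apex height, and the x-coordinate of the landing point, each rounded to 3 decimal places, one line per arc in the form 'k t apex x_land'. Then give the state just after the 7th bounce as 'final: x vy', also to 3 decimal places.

Arc 1: start y=16.330, vy=13.620 → t=3.625, apex=25.605, x_land=27.876, impact vy=-22.630
  bounce: vy ← 0.79·22.630 = 17.877
Arc 2: start y=0.000, vy=17.877 → t=3.575, apex=15.980, x_land=55.372, impact vy=-17.877
  bounce: vy ← 0.79·17.877 = 14.123
Arc 3: start y=0.000, vy=14.123 → t=2.825, apex=9.973, x_land=77.093, impact vy=-14.123
  bounce: vy ← 0.79·14.123 = 11.157
Arc 4: start y=0.000, vy=11.157 → t=2.231, apex=6.224, x_land=94.253, impact vy=-11.157
  bounce: vy ← 0.79·11.157 = 8.814
Arc 5: start y=0.000, vy=8.814 → t=1.763, apex=3.885, x_land=107.809, impact vy=-8.814
  bounce: vy ← 0.79·8.814 = 6.963
Arc 6: start y=0.000, vy=6.963 → t=1.393, apex=2.424, x_land=118.519, impact vy=-6.963
  bounce: vy ← 0.79·6.963 = 5.501
Arc 7: start y=0.000, vy=5.501 → t=1.100, apex=1.513, x_land=126.980, impact vy=-5.501
  bounce: vy ← 0.79·5.501 = 4.346

1 3.625 25.605 27.876
2 3.575 15.980 55.372
3 2.825 9.973 77.093
4 2.231 6.224 94.253
5 1.763 3.885 107.809
6 1.393 2.424 118.519
7 1.100 1.513 126.980
final: 126.980 4.346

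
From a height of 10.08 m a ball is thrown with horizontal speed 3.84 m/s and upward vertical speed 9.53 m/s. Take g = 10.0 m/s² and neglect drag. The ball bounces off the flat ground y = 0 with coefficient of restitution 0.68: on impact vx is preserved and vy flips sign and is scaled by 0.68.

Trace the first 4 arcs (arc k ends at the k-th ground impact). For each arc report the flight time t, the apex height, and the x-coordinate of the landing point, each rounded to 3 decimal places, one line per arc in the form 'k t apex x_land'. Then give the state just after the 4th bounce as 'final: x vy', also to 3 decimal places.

Arc 1: start y=10.080, vy=9.530 → t=2.663, apex=14.621, x_land=10.226, impact vy=-17.100
  bounce: vy ← 0.68·17.100 = 11.628
Arc 2: start y=0.000, vy=11.628 → t=2.326, apex=6.761, x_land=19.157, impact vy=-11.628
  bounce: vy ← 0.68·11.628 = 7.907
Arc 3: start y=0.000, vy=7.907 → t=1.581, apex=3.126, x_land=25.229, impact vy=-7.907
  bounce: vy ← 0.68·7.907 = 5.377
Arc 4: start y=0.000, vy=5.377 → t=1.075, apex=1.446, x_land=29.359, impact vy=-5.377
  bounce: vy ← 0.68·5.377 = 3.656

1 2.663 14.621 10.226
2 2.326 6.761 19.157
3 1.581 3.126 25.229
4 1.075 1.446 29.359
final: 29.359 3.656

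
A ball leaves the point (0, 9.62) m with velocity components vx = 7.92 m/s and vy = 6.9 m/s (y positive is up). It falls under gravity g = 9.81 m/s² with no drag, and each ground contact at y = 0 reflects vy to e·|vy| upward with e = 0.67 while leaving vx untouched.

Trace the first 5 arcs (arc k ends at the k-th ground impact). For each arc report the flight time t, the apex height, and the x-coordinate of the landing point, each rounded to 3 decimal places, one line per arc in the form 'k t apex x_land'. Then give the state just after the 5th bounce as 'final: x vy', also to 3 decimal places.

1 2.271 12.047 17.983
2 2.100 5.408 34.614
3 1.407 2.428 45.758
4 0.943 1.090 53.224
5 0.632 0.489 58.226
final: 58.226 2.076

Arc 1: start y=9.620, vy=6.900 → t=2.271, apex=12.047, x_land=17.983, impact vy=-15.374
  bounce: vy ← 0.67·15.374 = 10.300
Arc 2: start y=0.000, vy=10.300 → t=2.100, apex=5.408, x_land=34.614, impact vy=-10.300
  bounce: vy ← 0.67·10.300 = 6.901
Arc 3: start y=0.000, vy=6.901 → t=1.407, apex=2.428, x_land=45.758, impact vy=-6.901
  bounce: vy ← 0.67·6.901 = 4.624
Arc 4: start y=0.000, vy=4.624 → t=0.943, apex=1.090, x_land=53.224, impact vy=-4.624
  bounce: vy ← 0.67·4.624 = 3.098
Arc 5: start y=0.000, vy=3.098 → t=0.632, apex=0.489, x_land=58.226, impact vy=-3.098
  bounce: vy ← 0.67·3.098 = 2.076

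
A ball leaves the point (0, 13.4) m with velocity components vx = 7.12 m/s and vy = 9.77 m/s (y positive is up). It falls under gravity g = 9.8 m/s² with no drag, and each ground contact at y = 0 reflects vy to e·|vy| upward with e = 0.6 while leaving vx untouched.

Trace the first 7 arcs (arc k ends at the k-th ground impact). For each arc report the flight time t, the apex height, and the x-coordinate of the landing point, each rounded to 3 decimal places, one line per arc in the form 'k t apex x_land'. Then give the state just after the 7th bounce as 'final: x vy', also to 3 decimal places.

1 2.928 18.270 20.847
2 2.317 6.577 37.345
3 1.390 2.368 47.243
4 0.834 0.852 53.183
5 0.501 0.307 56.746
6 0.300 0.110 58.885
7 0.180 0.040 60.167
final: 60.167 0.530

Arc 1: start y=13.400, vy=9.770 → t=2.928, apex=18.270, x_land=20.847, impact vy=-18.923
  bounce: vy ← 0.6·18.923 = 11.354
Arc 2: start y=0.000, vy=11.354 → t=2.317, apex=6.577, x_land=37.345, impact vy=-11.354
  bounce: vy ← 0.6·11.354 = 6.812
Arc 3: start y=0.000, vy=6.812 → t=1.390, apex=2.368, x_land=47.243, impact vy=-6.812
  bounce: vy ← 0.6·6.812 = 4.087
Arc 4: start y=0.000, vy=4.087 → t=0.834, apex=0.852, x_land=53.183, impact vy=-4.087
  bounce: vy ← 0.6·4.087 = 2.452
Arc 5: start y=0.000, vy=2.452 → t=0.501, apex=0.307, x_land=56.746, impact vy=-2.452
  bounce: vy ← 0.6·2.452 = 1.471
Arc 6: start y=0.000, vy=1.471 → t=0.300, apex=0.110, x_land=58.885, impact vy=-1.471
  bounce: vy ← 0.6·1.471 = 0.883
Arc 7: start y=0.000, vy=0.883 → t=0.180, apex=0.040, x_land=60.167, impact vy=-0.883
  bounce: vy ← 0.6·0.883 = 0.530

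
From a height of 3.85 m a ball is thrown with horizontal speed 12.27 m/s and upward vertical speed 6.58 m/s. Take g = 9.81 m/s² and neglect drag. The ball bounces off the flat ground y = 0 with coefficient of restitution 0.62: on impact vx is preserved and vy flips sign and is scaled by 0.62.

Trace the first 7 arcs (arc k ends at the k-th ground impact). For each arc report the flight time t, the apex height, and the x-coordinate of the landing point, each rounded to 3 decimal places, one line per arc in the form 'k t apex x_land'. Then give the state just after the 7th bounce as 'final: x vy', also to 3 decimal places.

1 1.782 6.057 21.865
2 1.378 2.328 38.772
3 0.854 0.895 49.254
4 0.530 0.344 55.753
5 0.328 0.132 59.783
6 0.204 0.051 62.281
7 0.126 0.020 63.830
final: 63.830 0.384

Arc 1: start y=3.850, vy=6.580 → t=1.782, apex=6.057, x_land=21.865, impact vy=-10.901
  bounce: vy ← 0.62·10.901 = 6.759
Arc 2: start y=0.000, vy=6.759 → t=1.378, apex=2.328, x_land=38.772, impact vy=-6.759
  bounce: vy ← 0.62·6.759 = 4.190
Arc 3: start y=0.000, vy=4.190 → t=0.854, apex=0.895, x_land=49.254, impact vy=-4.190
  bounce: vy ← 0.62·4.190 = 2.598
Arc 4: start y=0.000, vy=2.598 → t=0.530, apex=0.344, x_land=55.753, impact vy=-2.598
  bounce: vy ← 0.62·2.598 = 1.611
Arc 5: start y=0.000, vy=1.611 → t=0.328, apex=0.132, x_land=59.783, impact vy=-1.611
  bounce: vy ← 0.62·1.611 = 0.999
Arc 6: start y=0.000, vy=0.999 → t=0.204, apex=0.051, x_land=62.281, impact vy=-0.999
  bounce: vy ← 0.62·0.999 = 0.619
Arc 7: start y=0.000, vy=0.619 → t=0.126, apex=0.020, x_land=63.830, impact vy=-0.619
  bounce: vy ← 0.62·0.619 = 0.384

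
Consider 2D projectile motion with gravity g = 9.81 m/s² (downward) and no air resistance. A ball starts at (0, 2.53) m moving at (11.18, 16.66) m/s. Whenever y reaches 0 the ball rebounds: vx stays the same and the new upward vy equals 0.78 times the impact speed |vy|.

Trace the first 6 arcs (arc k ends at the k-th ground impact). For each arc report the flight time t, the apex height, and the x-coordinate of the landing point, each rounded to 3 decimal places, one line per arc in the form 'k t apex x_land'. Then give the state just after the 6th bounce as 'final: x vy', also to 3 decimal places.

Arc 1: start y=2.530, vy=16.660 → t=3.542, apex=16.677, x_land=39.601, impact vy=-18.089
  bounce: vy ← 0.78·18.089 = 14.109
Arc 2: start y=0.000, vy=14.109 → t=2.876, apex=10.146, x_land=71.760, impact vy=-14.109
  bounce: vy ← 0.78·14.109 = 11.005
Arc 3: start y=0.000, vy=11.005 → t=2.244, apex=6.173, x_land=96.844, impact vy=-11.005
  bounce: vy ← 0.78·11.005 = 8.584
Arc 4: start y=0.000, vy=8.584 → t=1.750, apex=3.756, x_land=116.409, impact vy=-8.584
  bounce: vy ← 0.78·8.584 = 6.695
Arc 5: start y=0.000, vy=6.695 → t=1.365, apex=2.285, x_land=131.670, impact vy=-6.695
  bounce: vy ← 0.78·6.695 = 5.222
Arc 6: start y=0.000, vy=5.222 → t=1.065, apex=1.390, x_land=143.574, impact vy=-5.222
  bounce: vy ← 0.78·5.222 = 4.074

1 3.542 16.677 39.601
2 2.876 10.146 71.760
3 2.244 6.173 96.844
4 1.750 3.756 116.409
5 1.365 2.285 131.670
6 1.065 1.390 143.574
final: 143.574 4.074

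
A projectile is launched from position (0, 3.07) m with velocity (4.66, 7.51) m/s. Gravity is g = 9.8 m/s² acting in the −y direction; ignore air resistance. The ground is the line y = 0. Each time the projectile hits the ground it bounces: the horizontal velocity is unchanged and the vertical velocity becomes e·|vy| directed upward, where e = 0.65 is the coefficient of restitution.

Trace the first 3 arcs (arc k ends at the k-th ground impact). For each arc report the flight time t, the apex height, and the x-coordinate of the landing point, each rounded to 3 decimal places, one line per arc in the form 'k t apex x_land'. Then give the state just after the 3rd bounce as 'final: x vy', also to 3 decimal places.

1 1.868 5.948 8.705
2 1.432 2.513 15.379
3 0.931 1.062 19.718
final: 19.718 2.965

Arc 1: start y=3.070, vy=7.510 → t=1.868, apex=5.948, x_land=8.705, impact vy=-10.797
  bounce: vy ← 0.65·10.797 = 7.018
Arc 2: start y=0.000, vy=7.018 → t=1.432, apex=2.513, x_land=15.379, impact vy=-7.018
  bounce: vy ← 0.65·7.018 = 4.562
Arc 3: start y=0.000, vy=4.562 → t=0.931, apex=1.062, x_land=19.718, impact vy=-4.562
  bounce: vy ← 0.65·4.562 = 2.965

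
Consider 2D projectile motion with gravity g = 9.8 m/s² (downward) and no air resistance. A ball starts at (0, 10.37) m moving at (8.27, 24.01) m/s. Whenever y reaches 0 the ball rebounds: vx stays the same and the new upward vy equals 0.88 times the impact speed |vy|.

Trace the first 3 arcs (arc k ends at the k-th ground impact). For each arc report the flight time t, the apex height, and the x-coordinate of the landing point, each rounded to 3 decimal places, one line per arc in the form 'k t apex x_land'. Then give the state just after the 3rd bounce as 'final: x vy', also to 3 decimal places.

Arc 1: start y=10.370, vy=24.010 → t=5.299, apex=39.782, x_land=43.826, impact vy=-27.924
  bounce: vy ← 0.88·27.924 = 24.573
Arc 2: start y=0.000, vy=24.573 → t=5.015, apex=30.807, x_land=85.299, impact vy=-24.573
  bounce: vy ← 0.88·24.573 = 21.624
Arc 3: start y=0.000, vy=21.624 → t=4.413, apex=23.857, x_land=121.795, impact vy=-21.624
  bounce: vy ← 0.88·21.624 = 19.029

1 5.299 39.782 43.826
2 5.015 30.807 85.299
3 4.413 23.857 121.795
final: 121.795 19.029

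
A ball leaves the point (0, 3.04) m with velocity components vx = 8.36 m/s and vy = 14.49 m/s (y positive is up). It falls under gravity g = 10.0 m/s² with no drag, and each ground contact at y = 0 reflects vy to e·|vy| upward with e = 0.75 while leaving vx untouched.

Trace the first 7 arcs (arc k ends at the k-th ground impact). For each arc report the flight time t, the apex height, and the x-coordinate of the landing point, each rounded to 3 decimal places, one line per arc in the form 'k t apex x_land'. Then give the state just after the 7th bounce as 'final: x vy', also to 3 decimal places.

1 3.094 13.538 25.870
2 2.468 7.615 46.504
3 1.851 4.284 61.980
4 1.388 2.409 73.587
5 1.041 1.355 82.292
6 0.781 0.762 88.821
7 0.586 0.429 93.717
final: 93.717 2.196

Arc 1: start y=3.040, vy=14.490 → t=3.094, apex=13.538, x_land=25.870, impact vy=-16.455
  bounce: vy ← 0.75·16.455 = 12.341
Arc 2: start y=0.000, vy=12.341 → t=2.468, apex=7.615, x_land=46.504, impact vy=-12.341
  bounce: vy ← 0.75·12.341 = 9.256
Arc 3: start y=0.000, vy=9.256 → t=1.851, apex=4.284, x_land=61.980, impact vy=-9.256
  bounce: vy ← 0.75·9.256 = 6.942
Arc 4: start y=0.000, vy=6.942 → t=1.388, apex=2.409, x_land=73.587, impact vy=-6.942
  bounce: vy ← 0.75·6.942 = 5.206
Arc 5: start y=0.000, vy=5.206 → t=1.041, apex=1.355, x_land=82.292, impact vy=-5.206
  bounce: vy ← 0.75·5.206 = 3.905
Arc 6: start y=0.000, vy=3.905 → t=0.781, apex=0.762, x_land=88.821, impact vy=-3.905
  bounce: vy ← 0.75·3.905 = 2.929
Arc 7: start y=0.000, vy=2.929 → t=0.586, apex=0.429, x_land=93.717, impact vy=-2.929
  bounce: vy ← 0.75·2.929 = 2.196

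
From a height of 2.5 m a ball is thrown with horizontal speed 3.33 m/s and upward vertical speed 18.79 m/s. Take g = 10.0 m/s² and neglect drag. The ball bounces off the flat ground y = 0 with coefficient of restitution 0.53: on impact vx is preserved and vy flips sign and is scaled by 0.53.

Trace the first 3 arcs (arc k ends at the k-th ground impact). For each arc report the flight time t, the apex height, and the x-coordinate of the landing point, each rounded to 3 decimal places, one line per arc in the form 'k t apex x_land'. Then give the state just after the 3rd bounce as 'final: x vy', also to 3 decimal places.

Arc 1: start y=2.500, vy=18.790 → t=3.887, apex=20.153, x_land=12.943, impact vy=-20.076
  bounce: vy ← 0.53·20.076 = 10.641
Arc 2: start y=0.000, vy=10.641 → t=2.128, apex=5.661, x_land=20.029, impact vy=-10.641
  bounce: vy ← 0.53·10.641 = 5.639
Arc 3: start y=0.000, vy=5.639 → t=1.128, apex=1.590, x_land=23.785, impact vy=-5.639
  bounce: vy ← 0.53·5.639 = 2.989

1 3.887 20.153 12.943
2 2.128 5.661 20.029
3 1.128 1.590 23.785
final: 23.785 2.989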